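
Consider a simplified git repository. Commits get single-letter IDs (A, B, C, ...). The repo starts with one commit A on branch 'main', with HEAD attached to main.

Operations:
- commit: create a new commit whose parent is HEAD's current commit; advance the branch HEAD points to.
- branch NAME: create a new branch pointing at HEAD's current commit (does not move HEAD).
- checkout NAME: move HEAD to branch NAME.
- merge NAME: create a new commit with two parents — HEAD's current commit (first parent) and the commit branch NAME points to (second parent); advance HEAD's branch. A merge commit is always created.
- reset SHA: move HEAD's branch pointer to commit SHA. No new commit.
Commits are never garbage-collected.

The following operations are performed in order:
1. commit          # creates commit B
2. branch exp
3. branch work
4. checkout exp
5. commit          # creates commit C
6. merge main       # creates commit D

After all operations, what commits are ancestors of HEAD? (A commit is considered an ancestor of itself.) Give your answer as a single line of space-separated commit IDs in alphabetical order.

After op 1 (commit): HEAD=main@B [main=B]
After op 2 (branch): HEAD=main@B [exp=B main=B]
After op 3 (branch): HEAD=main@B [exp=B main=B work=B]
After op 4 (checkout): HEAD=exp@B [exp=B main=B work=B]
After op 5 (commit): HEAD=exp@C [exp=C main=B work=B]
After op 6 (merge): HEAD=exp@D [exp=D main=B work=B]

Answer: A B C D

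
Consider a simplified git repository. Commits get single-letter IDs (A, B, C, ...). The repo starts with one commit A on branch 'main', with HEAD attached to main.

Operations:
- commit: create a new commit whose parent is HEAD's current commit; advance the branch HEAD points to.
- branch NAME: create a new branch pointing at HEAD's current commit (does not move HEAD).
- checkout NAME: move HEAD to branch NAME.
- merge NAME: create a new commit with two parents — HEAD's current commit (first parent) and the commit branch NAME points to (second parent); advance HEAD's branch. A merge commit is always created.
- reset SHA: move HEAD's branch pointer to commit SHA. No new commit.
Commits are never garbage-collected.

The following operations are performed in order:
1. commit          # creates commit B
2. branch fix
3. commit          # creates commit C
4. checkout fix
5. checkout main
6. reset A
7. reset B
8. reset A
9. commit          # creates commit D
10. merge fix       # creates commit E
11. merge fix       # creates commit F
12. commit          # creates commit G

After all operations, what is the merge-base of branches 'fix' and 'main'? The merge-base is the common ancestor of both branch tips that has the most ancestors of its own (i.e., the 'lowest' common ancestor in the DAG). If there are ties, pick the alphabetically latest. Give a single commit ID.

Answer: B

Derivation:
After op 1 (commit): HEAD=main@B [main=B]
After op 2 (branch): HEAD=main@B [fix=B main=B]
After op 3 (commit): HEAD=main@C [fix=B main=C]
After op 4 (checkout): HEAD=fix@B [fix=B main=C]
After op 5 (checkout): HEAD=main@C [fix=B main=C]
After op 6 (reset): HEAD=main@A [fix=B main=A]
After op 7 (reset): HEAD=main@B [fix=B main=B]
After op 8 (reset): HEAD=main@A [fix=B main=A]
After op 9 (commit): HEAD=main@D [fix=B main=D]
After op 10 (merge): HEAD=main@E [fix=B main=E]
After op 11 (merge): HEAD=main@F [fix=B main=F]
After op 12 (commit): HEAD=main@G [fix=B main=G]
ancestors(fix=B): ['A', 'B']
ancestors(main=G): ['A', 'B', 'D', 'E', 'F', 'G']
common: ['A', 'B']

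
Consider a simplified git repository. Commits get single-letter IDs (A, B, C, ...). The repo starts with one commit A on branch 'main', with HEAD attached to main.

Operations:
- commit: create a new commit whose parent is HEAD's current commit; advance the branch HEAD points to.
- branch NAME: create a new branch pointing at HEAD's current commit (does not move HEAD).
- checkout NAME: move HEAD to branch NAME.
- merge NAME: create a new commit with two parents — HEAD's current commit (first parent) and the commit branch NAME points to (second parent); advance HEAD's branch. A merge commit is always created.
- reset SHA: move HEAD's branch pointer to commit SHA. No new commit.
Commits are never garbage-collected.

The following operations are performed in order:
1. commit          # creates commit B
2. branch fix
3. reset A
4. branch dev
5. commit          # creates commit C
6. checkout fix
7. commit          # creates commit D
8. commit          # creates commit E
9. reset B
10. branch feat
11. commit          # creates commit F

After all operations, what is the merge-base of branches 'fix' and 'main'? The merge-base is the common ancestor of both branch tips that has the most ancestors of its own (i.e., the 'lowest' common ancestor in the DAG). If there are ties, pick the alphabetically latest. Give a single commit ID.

After op 1 (commit): HEAD=main@B [main=B]
After op 2 (branch): HEAD=main@B [fix=B main=B]
After op 3 (reset): HEAD=main@A [fix=B main=A]
After op 4 (branch): HEAD=main@A [dev=A fix=B main=A]
After op 5 (commit): HEAD=main@C [dev=A fix=B main=C]
After op 6 (checkout): HEAD=fix@B [dev=A fix=B main=C]
After op 7 (commit): HEAD=fix@D [dev=A fix=D main=C]
After op 8 (commit): HEAD=fix@E [dev=A fix=E main=C]
After op 9 (reset): HEAD=fix@B [dev=A fix=B main=C]
After op 10 (branch): HEAD=fix@B [dev=A feat=B fix=B main=C]
After op 11 (commit): HEAD=fix@F [dev=A feat=B fix=F main=C]
ancestors(fix=F): ['A', 'B', 'F']
ancestors(main=C): ['A', 'C']
common: ['A']

Answer: A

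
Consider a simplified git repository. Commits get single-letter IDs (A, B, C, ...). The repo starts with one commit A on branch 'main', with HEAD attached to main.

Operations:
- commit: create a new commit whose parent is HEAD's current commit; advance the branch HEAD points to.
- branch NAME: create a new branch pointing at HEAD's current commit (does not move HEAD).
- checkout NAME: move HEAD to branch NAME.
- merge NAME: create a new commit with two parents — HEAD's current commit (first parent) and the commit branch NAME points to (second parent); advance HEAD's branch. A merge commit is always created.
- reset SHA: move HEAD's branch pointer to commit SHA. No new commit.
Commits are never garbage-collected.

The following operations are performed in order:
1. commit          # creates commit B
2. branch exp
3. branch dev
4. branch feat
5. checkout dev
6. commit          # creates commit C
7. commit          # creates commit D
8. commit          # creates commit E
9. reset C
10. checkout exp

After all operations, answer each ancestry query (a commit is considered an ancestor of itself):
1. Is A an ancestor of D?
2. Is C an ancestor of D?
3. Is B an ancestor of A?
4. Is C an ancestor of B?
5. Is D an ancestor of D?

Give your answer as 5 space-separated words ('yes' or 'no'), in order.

Answer: yes yes no no yes

Derivation:
After op 1 (commit): HEAD=main@B [main=B]
After op 2 (branch): HEAD=main@B [exp=B main=B]
After op 3 (branch): HEAD=main@B [dev=B exp=B main=B]
After op 4 (branch): HEAD=main@B [dev=B exp=B feat=B main=B]
After op 5 (checkout): HEAD=dev@B [dev=B exp=B feat=B main=B]
After op 6 (commit): HEAD=dev@C [dev=C exp=B feat=B main=B]
After op 7 (commit): HEAD=dev@D [dev=D exp=B feat=B main=B]
After op 8 (commit): HEAD=dev@E [dev=E exp=B feat=B main=B]
After op 9 (reset): HEAD=dev@C [dev=C exp=B feat=B main=B]
After op 10 (checkout): HEAD=exp@B [dev=C exp=B feat=B main=B]
ancestors(D) = {A,B,C,D}; A in? yes
ancestors(D) = {A,B,C,D}; C in? yes
ancestors(A) = {A}; B in? no
ancestors(B) = {A,B}; C in? no
ancestors(D) = {A,B,C,D}; D in? yes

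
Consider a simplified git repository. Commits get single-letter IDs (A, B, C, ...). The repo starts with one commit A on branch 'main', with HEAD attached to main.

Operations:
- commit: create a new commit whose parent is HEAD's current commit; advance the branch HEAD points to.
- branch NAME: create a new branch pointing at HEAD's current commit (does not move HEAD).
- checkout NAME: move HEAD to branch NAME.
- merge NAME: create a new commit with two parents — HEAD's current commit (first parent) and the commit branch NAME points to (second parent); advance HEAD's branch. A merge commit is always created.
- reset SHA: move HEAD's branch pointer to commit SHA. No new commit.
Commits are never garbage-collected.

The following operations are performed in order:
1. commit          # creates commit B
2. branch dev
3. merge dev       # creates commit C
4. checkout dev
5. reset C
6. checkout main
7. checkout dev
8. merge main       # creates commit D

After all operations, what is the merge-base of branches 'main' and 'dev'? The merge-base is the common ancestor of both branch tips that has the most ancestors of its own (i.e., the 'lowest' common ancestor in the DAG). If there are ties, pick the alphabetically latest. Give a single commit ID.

Answer: C

Derivation:
After op 1 (commit): HEAD=main@B [main=B]
After op 2 (branch): HEAD=main@B [dev=B main=B]
After op 3 (merge): HEAD=main@C [dev=B main=C]
After op 4 (checkout): HEAD=dev@B [dev=B main=C]
After op 5 (reset): HEAD=dev@C [dev=C main=C]
After op 6 (checkout): HEAD=main@C [dev=C main=C]
After op 7 (checkout): HEAD=dev@C [dev=C main=C]
After op 8 (merge): HEAD=dev@D [dev=D main=C]
ancestors(main=C): ['A', 'B', 'C']
ancestors(dev=D): ['A', 'B', 'C', 'D']
common: ['A', 'B', 'C']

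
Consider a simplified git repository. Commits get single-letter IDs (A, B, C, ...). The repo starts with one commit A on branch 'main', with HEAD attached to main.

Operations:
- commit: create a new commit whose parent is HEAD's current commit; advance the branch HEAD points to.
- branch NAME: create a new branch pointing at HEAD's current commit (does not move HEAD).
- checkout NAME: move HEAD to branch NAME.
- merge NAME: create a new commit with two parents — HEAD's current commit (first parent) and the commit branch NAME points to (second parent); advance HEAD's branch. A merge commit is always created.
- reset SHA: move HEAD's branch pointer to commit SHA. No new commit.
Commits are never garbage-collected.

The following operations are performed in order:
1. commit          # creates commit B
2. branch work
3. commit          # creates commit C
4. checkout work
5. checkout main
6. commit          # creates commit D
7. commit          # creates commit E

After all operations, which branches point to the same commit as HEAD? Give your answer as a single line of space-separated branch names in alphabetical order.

Answer: main

Derivation:
After op 1 (commit): HEAD=main@B [main=B]
After op 2 (branch): HEAD=main@B [main=B work=B]
After op 3 (commit): HEAD=main@C [main=C work=B]
After op 4 (checkout): HEAD=work@B [main=C work=B]
After op 5 (checkout): HEAD=main@C [main=C work=B]
After op 6 (commit): HEAD=main@D [main=D work=B]
After op 7 (commit): HEAD=main@E [main=E work=B]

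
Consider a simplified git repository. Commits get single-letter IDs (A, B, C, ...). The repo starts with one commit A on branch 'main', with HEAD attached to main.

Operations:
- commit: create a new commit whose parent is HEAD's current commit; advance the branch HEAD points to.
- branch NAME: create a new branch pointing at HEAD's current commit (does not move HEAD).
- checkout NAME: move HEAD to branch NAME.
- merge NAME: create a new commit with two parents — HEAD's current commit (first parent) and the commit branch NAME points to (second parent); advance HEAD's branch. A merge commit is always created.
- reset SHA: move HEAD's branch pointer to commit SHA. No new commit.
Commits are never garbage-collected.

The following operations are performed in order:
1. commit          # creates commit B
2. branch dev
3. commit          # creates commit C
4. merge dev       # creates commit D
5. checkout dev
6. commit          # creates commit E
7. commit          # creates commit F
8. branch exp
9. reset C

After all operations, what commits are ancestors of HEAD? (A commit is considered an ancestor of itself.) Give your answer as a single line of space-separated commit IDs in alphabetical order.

Answer: A B C

Derivation:
After op 1 (commit): HEAD=main@B [main=B]
After op 2 (branch): HEAD=main@B [dev=B main=B]
After op 3 (commit): HEAD=main@C [dev=B main=C]
After op 4 (merge): HEAD=main@D [dev=B main=D]
After op 5 (checkout): HEAD=dev@B [dev=B main=D]
After op 6 (commit): HEAD=dev@E [dev=E main=D]
After op 7 (commit): HEAD=dev@F [dev=F main=D]
After op 8 (branch): HEAD=dev@F [dev=F exp=F main=D]
After op 9 (reset): HEAD=dev@C [dev=C exp=F main=D]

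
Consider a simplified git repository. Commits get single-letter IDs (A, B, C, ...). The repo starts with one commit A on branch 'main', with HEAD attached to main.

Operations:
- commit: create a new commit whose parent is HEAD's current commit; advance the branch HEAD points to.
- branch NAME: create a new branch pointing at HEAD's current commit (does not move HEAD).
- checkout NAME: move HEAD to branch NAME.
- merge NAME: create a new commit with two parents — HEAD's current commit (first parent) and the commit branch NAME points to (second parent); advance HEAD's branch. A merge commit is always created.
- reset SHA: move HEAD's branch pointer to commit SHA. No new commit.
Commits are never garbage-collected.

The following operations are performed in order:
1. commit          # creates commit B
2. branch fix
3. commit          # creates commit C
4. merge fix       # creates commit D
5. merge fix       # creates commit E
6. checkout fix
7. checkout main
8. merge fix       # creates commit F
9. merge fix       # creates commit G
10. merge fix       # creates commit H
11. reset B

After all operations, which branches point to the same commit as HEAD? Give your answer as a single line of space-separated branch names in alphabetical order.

After op 1 (commit): HEAD=main@B [main=B]
After op 2 (branch): HEAD=main@B [fix=B main=B]
After op 3 (commit): HEAD=main@C [fix=B main=C]
After op 4 (merge): HEAD=main@D [fix=B main=D]
After op 5 (merge): HEAD=main@E [fix=B main=E]
After op 6 (checkout): HEAD=fix@B [fix=B main=E]
After op 7 (checkout): HEAD=main@E [fix=B main=E]
After op 8 (merge): HEAD=main@F [fix=B main=F]
After op 9 (merge): HEAD=main@G [fix=B main=G]
After op 10 (merge): HEAD=main@H [fix=B main=H]
After op 11 (reset): HEAD=main@B [fix=B main=B]

Answer: fix main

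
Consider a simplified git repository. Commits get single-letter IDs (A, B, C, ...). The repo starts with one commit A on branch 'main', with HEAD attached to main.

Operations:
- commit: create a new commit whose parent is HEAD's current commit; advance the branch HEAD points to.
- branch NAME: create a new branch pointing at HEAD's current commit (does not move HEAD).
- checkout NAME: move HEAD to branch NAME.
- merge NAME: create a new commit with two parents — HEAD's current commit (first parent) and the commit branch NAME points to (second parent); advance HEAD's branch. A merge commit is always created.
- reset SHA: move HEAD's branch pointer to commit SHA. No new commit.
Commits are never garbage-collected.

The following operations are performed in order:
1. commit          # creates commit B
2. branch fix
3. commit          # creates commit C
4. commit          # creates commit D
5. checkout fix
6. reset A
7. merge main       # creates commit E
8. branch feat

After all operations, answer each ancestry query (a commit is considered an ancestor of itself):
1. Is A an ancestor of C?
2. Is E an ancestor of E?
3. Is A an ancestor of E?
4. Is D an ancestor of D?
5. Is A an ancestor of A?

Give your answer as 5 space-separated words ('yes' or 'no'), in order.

After op 1 (commit): HEAD=main@B [main=B]
After op 2 (branch): HEAD=main@B [fix=B main=B]
After op 3 (commit): HEAD=main@C [fix=B main=C]
After op 4 (commit): HEAD=main@D [fix=B main=D]
After op 5 (checkout): HEAD=fix@B [fix=B main=D]
After op 6 (reset): HEAD=fix@A [fix=A main=D]
After op 7 (merge): HEAD=fix@E [fix=E main=D]
After op 8 (branch): HEAD=fix@E [feat=E fix=E main=D]
ancestors(C) = {A,B,C}; A in? yes
ancestors(E) = {A,B,C,D,E}; E in? yes
ancestors(E) = {A,B,C,D,E}; A in? yes
ancestors(D) = {A,B,C,D}; D in? yes
ancestors(A) = {A}; A in? yes

Answer: yes yes yes yes yes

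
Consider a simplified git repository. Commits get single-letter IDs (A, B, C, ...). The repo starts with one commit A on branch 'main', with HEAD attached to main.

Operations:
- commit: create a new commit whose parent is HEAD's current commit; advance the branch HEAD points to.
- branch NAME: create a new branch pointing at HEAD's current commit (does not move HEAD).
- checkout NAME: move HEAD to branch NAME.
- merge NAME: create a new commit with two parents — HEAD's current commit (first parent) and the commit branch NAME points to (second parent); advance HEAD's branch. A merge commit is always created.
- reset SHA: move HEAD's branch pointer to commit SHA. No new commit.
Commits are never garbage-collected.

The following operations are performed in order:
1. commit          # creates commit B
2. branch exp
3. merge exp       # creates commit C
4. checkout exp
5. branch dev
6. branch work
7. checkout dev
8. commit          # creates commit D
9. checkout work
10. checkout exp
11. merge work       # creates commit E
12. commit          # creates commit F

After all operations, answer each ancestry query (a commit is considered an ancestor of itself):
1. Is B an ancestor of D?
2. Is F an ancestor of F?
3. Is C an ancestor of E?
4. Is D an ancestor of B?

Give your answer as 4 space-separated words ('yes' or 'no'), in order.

After op 1 (commit): HEAD=main@B [main=B]
After op 2 (branch): HEAD=main@B [exp=B main=B]
After op 3 (merge): HEAD=main@C [exp=B main=C]
After op 4 (checkout): HEAD=exp@B [exp=B main=C]
After op 5 (branch): HEAD=exp@B [dev=B exp=B main=C]
After op 6 (branch): HEAD=exp@B [dev=B exp=B main=C work=B]
After op 7 (checkout): HEAD=dev@B [dev=B exp=B main=C work=B]
After op 8 (commit): HEAD=dev@D [dev=D exp=B main=C work=B]
After op 9 (checkout): HEAD=work@B [dev=D exp=B main=C work=B]
After op 10 (checkout): HEAD=exp@B [dev=D exp=B main=C work=B]
After op 11 (merge): HEAD=exp@E [dev=D exp=E main=C work=B]
After op 12 (commit): HEAD=exp@F [dev=D exp=F main=C work=B]
ancestors(D) = {A,B,D}; B in? yes
ancestors(F) = {A,B,E,F}; F in? yes
ancestors(E) = {A,B,E}; C in? no
ancestors(B) = {A,B}; D in? no

Answer: yes yes no no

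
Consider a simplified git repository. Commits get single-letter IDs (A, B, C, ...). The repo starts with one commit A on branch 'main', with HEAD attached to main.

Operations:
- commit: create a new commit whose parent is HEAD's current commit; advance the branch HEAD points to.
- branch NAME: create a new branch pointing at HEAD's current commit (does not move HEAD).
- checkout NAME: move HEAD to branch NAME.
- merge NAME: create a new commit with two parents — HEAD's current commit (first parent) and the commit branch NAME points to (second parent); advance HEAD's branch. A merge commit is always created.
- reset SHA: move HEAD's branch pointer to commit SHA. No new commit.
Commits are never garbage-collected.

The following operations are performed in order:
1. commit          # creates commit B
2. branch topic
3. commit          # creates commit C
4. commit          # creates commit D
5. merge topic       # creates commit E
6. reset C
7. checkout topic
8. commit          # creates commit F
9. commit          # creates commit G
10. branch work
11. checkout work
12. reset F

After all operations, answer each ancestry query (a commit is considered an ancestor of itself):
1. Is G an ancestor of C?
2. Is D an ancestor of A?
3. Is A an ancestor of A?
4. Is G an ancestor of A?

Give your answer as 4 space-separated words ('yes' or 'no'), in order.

After op 1 (commit): HEAD=main@B [main=B]
After op 2 (branch): HEAD=main@B [main=B topic=B]
After op 3 (commit): HEAD=main@C [main=C topic=B]
After op 4 (commit): HEAD=main@D [main=D topic=B]
After op 5 (merge): HEAD=main@E [main=E topic=B]
After op 6 (reset): HEAD=main@C [main=C topic=B]
After op 7 (checkout): HEAD=topic@B [main=C topic=B]
After op 8 (commit): HEAD=topic@F [main=C topic=F]
After op 9 (commit): HEAD=topic@G [main=C topic=G]
After op 10 (branch): HEAD=topic@G [main=C topic=G work=G]
After op 11 (checkout): HEAD=work@G [main=C topic=G work=G]
After op 12 (reset): HEAD=work@F [main=C topic=G work=F]
ancestors(C) = {A,B,C}; G in? no
ancestors(A) = {A}; D in? no
ancestors(A) = {A}; A in? yes
ancestors(A) = {A}; G in? no

Answer: no no yes no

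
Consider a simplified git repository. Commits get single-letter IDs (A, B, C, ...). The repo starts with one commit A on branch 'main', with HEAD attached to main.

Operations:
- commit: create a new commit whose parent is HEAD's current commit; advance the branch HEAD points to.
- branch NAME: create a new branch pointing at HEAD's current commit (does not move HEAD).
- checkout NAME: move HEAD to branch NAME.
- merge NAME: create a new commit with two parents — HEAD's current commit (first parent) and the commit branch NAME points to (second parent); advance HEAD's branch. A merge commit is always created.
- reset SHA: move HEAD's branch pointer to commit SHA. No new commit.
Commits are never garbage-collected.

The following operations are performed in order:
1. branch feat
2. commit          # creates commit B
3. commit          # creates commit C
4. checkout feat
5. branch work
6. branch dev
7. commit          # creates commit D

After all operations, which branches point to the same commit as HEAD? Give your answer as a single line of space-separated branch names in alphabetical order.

After op 1 (branch): HEAD=main@A [feat=A main=A]
After op 2 (commit): HEAD=main@B [feat=A main=B]
After op 3 (commit): HEAD=main@C [feat=A main=C]
After op 4 (checkout): HEAD=feat@A [feat=A main=C]
After op 5 (branch): HEAD=feat@A [feat=A main=C work=A]
After op 6 (branch): HEAD=feat@A [dev=A feat=A main=C work=A]
After op 7 (commit): HEAD=feat@D [dev=A feat=D main=C work=A]

Answer: feat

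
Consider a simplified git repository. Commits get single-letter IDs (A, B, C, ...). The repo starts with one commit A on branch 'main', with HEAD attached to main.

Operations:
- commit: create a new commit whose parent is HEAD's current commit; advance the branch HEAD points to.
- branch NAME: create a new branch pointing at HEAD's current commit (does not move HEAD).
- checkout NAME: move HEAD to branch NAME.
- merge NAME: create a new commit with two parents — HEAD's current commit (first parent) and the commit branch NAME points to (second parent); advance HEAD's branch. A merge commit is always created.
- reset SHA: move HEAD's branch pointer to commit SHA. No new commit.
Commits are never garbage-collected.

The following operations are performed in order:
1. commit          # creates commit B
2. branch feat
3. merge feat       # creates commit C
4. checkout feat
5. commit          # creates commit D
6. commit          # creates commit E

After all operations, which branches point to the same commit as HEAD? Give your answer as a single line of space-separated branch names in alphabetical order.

Answer: feat

Derivation:
After op 1 (commit): HEAD=main@B [main=B]
After op 2 (branch): HEAD=main@B [feat=B main=B]
After op 3 (merge): HEAD=main@C [feat=B main=C]
After op 4 (checkout): HEAD=feat@B [feat=B main=C]
After op 5 (commit): HEAD=feat@D [feat=D main=C]
After op 6 (commit): HEAD=feat@E [feat=E main=C]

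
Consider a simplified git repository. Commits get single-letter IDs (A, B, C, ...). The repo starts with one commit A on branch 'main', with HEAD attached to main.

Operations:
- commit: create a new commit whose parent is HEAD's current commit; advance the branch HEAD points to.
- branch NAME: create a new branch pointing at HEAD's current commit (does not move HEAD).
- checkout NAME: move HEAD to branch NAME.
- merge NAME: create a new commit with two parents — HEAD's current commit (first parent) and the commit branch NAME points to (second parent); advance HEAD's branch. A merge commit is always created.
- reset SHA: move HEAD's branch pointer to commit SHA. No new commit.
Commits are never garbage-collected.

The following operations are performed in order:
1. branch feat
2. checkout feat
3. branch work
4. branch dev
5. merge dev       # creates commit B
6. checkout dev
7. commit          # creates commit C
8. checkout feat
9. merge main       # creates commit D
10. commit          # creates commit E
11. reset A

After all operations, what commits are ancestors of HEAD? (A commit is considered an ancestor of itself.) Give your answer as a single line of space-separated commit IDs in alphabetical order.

Answer: A

Derivation:
After op 1 (branch): HEAD=main@A [feat=A main=A]
After op 2 (checkout): HEAD=feat@A [feat=A main=A]
After op 3 (branch): HEAD=feat@A [feat=A main=A work=A]
After op 4 (branch): HEAD=feat@A [dev=A feat=A main=A work=A]
After op 5 (merge): HEAD=feat@B [dev=A feat=B main=A work=A]
After op 6 (checkout): HEAD=dev@A [dev=A feat=B main=A work=A]
After op 7 (commit): HEAD=dev@C [dev=C feat=B main=A work=A]
After op 8 (checkout): HEAD=feat@B [dev=C feat=B main=A work=A]
After op 9 (merge): HEAD=feat@D [dev=C feat=D main=A work=A]
After op 10 (commit): HEAD=feat@E [dev=C feat=E main=A work=A]
After op 11 (reset): HEAD=feat@A [dev=C feat=A main=A work=A]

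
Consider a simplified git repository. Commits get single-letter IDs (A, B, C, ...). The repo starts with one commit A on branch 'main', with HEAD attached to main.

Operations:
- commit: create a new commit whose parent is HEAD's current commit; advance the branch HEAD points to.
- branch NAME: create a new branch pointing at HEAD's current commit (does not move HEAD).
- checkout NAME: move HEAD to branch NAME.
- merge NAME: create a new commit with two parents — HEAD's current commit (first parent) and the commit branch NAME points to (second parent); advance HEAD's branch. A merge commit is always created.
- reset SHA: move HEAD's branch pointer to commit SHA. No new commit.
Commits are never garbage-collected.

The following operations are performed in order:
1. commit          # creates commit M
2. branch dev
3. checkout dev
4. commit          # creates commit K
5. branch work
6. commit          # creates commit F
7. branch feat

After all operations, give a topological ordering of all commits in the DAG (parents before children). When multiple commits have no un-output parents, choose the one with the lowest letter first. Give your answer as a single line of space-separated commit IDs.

After op 1 (commit): HEAD=main@M [main=M]
After op 2 (branch): HEAD=main@M [dev=M main=M]
After op 3 (checkout): HEAD=dev@M [dev=M main=M]
After op 4 (commit): HEAD=dev@K [dev=K main=M]
After op 5 (branch): HEAD=dev@K [dev=K main=M work=K]
After op 6 (commit): HEAD=dev@F [dev=F main=M work=K]
After op 7 (branch): HEAD=dev@F [dev=F feat=F main=M work=K]
commit A: parents=[]
commit F: parents=['K']
commit K: parents=['M']
commit M: parents=['A']

Answer: A M K F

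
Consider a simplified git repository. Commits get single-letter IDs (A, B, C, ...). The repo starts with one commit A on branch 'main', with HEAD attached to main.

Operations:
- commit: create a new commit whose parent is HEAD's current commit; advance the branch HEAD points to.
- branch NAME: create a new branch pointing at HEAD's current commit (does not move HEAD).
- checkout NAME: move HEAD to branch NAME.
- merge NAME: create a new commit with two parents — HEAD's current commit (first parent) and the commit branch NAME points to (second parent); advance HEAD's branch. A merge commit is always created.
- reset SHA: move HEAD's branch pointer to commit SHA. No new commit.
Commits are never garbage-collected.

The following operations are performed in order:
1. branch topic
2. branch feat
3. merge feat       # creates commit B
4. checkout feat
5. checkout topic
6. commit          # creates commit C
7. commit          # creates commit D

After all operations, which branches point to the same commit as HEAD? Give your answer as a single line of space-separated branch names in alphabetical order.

After op 1 (branch): HEAD=main@A [main=A topic=A]
After op 2 (branch): HEAD=main@A [feat=A main=A topic=A]
After op 3 (merge): HEAD=main@B [feat=A main=B topic=A]
After op 4 (checkout): HEAD=feat@A [feat=A main=B topic=A]
After op 5 (checkout): HEAD=topic@A [feat=A main=B topic=A]
After op 6 (commit): HEAD=topic@C [feat=A main=B topic=C]
After op 7 (commit): HEAD=topic@D [feat=A main=B topic=D]

Answer: topic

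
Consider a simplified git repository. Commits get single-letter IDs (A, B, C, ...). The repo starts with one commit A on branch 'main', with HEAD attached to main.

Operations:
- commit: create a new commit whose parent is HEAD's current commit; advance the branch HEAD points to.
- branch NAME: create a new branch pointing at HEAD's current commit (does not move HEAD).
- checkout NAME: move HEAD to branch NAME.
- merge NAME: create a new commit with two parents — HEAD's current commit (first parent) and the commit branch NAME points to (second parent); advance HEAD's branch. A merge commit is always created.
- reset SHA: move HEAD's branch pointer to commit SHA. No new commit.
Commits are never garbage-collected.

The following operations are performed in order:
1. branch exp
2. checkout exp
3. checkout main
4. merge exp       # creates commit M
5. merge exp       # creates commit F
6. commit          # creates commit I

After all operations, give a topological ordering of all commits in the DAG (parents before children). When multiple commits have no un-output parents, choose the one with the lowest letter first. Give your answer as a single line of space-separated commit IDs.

After op 1 (branch): HEAD=main@A [exp=A main=A]
After op 2 (checkout): HEAD=exp@A [exp=A main=A]
After op 3 (checkout): HEAD=main@A [exp=A main=A]
After op 4 (merge): HEAD=main@M [exp=A main=M]
After op 5 (merge): HEAD=main@F [exp=A main=F]
After op 6 (commit): HEAD=main@I [exp=A main=I]
commit A: parents=[]
commit F: parents=['M', 'A']
commit I: parents=['F']
commit M: parents=['A', 'A']

Answer: A M F I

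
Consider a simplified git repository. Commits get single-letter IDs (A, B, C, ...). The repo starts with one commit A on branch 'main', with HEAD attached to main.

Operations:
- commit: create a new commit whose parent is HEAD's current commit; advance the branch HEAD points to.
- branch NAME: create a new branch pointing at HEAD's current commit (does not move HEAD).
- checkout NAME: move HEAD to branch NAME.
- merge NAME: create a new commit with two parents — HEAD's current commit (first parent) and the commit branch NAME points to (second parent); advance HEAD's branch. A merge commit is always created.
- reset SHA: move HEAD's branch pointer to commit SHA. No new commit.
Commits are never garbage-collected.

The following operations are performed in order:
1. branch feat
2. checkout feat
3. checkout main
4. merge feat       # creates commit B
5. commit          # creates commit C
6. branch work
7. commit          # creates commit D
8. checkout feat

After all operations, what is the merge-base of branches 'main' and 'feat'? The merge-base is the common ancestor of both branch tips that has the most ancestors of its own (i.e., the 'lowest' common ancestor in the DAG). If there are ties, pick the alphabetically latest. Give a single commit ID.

Answer: A

Derivation:
After op 1 (branch): HEAD=main@A [feat=A main=A]
After op 2 (checkout): HEAD=feat@A [feat=A main=A]
After op 3 (checkout): HEAD=main@A [feat=A main=A]
After op 4 (merge): HEAD=main@B [feat=A main=B]
After op 5 (commit): HEAD=main@C [feat=A main=C]
After op 6 (branch): HEAD=main@C [feat=A main=C work=C]
After op 7 (commit): HEAD=main@D [feat=A main=D work=C]
After op 8 (checkout): HEAD=feat@A [feat=A main=D work=C]
ancestors(main=D): ['A', 'B', 'C', 'D']
ancestors(feat=A): ['A']
common: ['A']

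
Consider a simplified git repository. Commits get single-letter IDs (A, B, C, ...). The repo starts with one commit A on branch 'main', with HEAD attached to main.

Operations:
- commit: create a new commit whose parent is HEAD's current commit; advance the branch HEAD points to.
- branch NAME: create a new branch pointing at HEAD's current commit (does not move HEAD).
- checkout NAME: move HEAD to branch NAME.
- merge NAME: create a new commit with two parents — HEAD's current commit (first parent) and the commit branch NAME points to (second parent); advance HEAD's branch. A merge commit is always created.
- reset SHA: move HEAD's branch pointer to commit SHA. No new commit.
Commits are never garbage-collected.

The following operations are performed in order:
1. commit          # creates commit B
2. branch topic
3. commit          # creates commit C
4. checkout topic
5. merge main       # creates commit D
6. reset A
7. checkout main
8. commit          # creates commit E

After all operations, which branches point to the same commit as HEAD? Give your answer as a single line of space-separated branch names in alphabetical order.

After op 1 (commit): HEAD=main@B [main=B]
After op 2 (branch): HEAD=main@B [main=B topic=B]
After op 3 (commit): HEAD=main@C [main=C topic=B]
After op 4 (checkout): HEAD=topic@B [main=C topic=B]
After op 5 (merge): HEAD=topic@D [main=C topic=D]
After op 6 (reset): HEAD=topic@A [main=C topic=A]
After op 7 (checkout): HEAD=main@C [main=C topic=A]
After op 8 (commit): HEAD=main@E [main=E topic=A]

Answer: main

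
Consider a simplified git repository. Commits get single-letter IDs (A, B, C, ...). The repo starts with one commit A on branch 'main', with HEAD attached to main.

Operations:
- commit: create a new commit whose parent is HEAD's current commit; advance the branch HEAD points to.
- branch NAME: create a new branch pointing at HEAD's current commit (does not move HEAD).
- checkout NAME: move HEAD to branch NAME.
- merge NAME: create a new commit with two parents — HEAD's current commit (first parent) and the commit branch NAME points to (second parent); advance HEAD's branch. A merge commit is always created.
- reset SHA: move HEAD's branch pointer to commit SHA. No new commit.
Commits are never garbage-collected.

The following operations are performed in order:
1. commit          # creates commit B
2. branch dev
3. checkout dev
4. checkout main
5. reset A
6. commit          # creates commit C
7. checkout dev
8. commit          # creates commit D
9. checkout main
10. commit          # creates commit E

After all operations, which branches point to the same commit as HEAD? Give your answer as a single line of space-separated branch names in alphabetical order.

Answer: main

Derivation:
After op 1 (commit): HEAD=main@B [main=B]
After op 2 (branch): HEAD=main@B [dev=B main=B]
After op 3 (checkout): HEAD=dev@B [dev=B main=B]
After op 4 (checkout): HEAD=main@B [dev=B main=B]
After op 5 (reset): HEAD=main@A [dev=B main=A]
After op 6 (commit): HEAD=main@C [dev=B main=C]
After op 7 (checkout): HEAD=dev@B [dev=B main=C]
After op 8 (commit): HEAD=dev@D [dev=D main=C]
After op 9 (checkout): HEAD=main@C [dev=D main=C]
After op 10 (commit): HEAD=main@E [dev=D main=E]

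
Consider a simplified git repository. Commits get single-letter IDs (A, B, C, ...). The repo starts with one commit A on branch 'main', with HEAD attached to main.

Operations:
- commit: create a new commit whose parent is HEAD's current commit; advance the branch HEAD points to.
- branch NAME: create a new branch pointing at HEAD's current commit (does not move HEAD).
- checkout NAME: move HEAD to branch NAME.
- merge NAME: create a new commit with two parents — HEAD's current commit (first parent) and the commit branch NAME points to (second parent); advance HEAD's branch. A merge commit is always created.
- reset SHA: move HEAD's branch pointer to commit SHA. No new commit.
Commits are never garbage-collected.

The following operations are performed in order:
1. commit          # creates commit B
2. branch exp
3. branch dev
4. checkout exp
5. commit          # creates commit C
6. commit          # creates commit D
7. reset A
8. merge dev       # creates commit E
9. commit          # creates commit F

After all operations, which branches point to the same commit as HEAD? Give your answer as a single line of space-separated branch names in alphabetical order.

Answer: exp

Derivation:
After op 1 (commit): HEAD=main@B [main=B]
After op 2 (branch): HEAD=main@B [exp=B main=B]
After op 3 (branch): HEAD=main@B [dev=B exp=B main=B]
After op 4 (checkout): HEAD=exp@B [dev=B exp=B main=B]
After op 5 (commit): HEAD=exp@C [dev=B exp=C main=B]
After op 6 (commit): HEAD=exp@D [dev=B exp=D main=B]
After op 7 (reset): HEAD=exp@A [dev=B exp=A main=B]
After op 8 (merge): HEAD=exp@E [dev=B exp=E main=B]
After op 9 (commit): HEAD=exp@F [dev=B exp=F main=B]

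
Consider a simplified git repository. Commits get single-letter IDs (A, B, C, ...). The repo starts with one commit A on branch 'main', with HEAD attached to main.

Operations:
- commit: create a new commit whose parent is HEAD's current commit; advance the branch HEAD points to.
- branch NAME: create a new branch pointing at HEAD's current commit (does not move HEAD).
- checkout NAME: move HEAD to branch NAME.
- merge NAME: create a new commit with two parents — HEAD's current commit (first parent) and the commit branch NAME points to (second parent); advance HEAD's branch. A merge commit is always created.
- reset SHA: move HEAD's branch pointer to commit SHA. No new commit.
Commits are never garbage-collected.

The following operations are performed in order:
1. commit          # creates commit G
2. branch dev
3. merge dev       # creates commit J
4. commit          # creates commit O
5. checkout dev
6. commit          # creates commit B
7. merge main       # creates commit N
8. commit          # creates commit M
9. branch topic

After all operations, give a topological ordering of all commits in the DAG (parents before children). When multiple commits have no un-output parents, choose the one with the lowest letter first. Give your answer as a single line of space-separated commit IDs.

After op 1 (commit): HEAD=main@G [main=G]
After op 2 (branch): HEAD=main@G [dev=G main=G]
After op 3 (merge): HEAD=main@J [dev=G main=J]
After op 4 (commit): HEAD=main@O [dev=G main=O]
After op 5 (checkout): HEAD=dev@G [dev=G main=O]
After op 6 (commit): HEAD=dev@B [dev=B main=O]
After op 7 (merge): HEAD=dev@N [dev=N main=O]
After op 8 (commit): HEAD=dev@M [dev=M main=O]
After op 9 (branch): HEAD=dev@M [dev=M main=O topic=M]
commit A: parents=[]
commit B: parents=['G']
commit G: parents=['A']
commit J: parents=['G', 'G']
commit M: parents=['N']
commit N: parents=['B', 'O']
commit O: parents=['J']

Answer: A G B J O N M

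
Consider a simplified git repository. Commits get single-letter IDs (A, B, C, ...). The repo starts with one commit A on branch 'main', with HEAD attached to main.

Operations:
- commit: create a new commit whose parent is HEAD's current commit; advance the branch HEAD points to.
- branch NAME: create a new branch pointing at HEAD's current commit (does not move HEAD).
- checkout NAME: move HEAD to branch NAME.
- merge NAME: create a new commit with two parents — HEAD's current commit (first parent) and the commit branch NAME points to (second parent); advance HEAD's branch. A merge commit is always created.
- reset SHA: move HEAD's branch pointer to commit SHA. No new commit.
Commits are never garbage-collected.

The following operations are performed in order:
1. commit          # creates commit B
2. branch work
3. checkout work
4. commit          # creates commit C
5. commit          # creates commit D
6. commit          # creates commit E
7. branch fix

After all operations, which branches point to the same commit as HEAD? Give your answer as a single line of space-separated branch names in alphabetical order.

After op 1 (commit): HEAD=main@B [main=B]
After op 2 (branch): HEAD=main@B [main=B work=B]
After op 3 (checkout): HEAD=work@B [main=B work=B]
After op 4 (commit): HEAD=work@C [main=B work=C]
After op 5 (commit): HEAD=work@D [main=B work=D]
After op 6 (commit): HEAD=work@E [main=B work=E]
After op 7 (branch): HEAD=work@E [fix=E main=B work=E]

Answer: fix work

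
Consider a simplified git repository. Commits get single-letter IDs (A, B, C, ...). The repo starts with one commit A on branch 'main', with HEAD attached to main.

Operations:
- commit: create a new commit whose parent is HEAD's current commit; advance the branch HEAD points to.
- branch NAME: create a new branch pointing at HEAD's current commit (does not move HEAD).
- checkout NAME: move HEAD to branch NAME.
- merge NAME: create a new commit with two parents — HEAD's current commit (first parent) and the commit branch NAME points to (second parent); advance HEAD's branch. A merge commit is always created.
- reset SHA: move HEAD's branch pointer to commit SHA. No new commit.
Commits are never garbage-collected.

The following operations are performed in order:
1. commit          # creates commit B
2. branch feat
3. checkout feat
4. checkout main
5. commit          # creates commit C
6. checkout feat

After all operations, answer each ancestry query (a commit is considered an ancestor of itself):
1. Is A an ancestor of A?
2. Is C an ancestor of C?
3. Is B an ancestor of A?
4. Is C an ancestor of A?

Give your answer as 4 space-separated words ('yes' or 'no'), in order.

Answer: yes yes no no

Derivation:
After op 1 (commit): HEAD=main@B [main=B]
After op 2 (branch): HEAD=main@B [feat=B main=B]
After op 3 (checkout): HEAD=feat@B [feat=B main=B]
After op 4 (checkout): HEAD=main@B [feat=B main=B]
After op 5 (commit): HEAD=main@C [feat=B main=C]
After op 6 (checkout): HEAD=feat@B [feat=B main=C]
ancestors(A) = {A}; A in? yes
ancestors(C) = {A,B,C}; C in? yes
ancestors(A) = {A}; B in? no
ancestors(A) = {A}; C in? no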